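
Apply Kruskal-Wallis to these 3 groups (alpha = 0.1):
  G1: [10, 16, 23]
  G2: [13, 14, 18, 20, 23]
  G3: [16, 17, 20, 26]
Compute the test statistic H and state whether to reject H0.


Step 1: Combine all N = 12 observations and assign midranks.
sorted (value, group, rank): (10,G1,1), (13,G2,2), (14,G2,3), (16,G1,4.5), (16,G3,4.5), (17,G3,6), (18,G2,7), (20,G2,8.5), (20,G3,8.5), (23,G1,10.5), (23,G2,10.5), (26,G3,12)
Step 2: Sum ranks within each group.
R_1 = 16 (n_1 = 3)
R_2 = 31 (n_2 = 5)
R_3 = 31 (n_3 = 4)
Step 3: H = 12/(N(N+1)) * sum(R_i^2/n_i) - 3(N+1)
     = 12/(12*13) * (16^2/3 + 31^2/5 + 31^2/4) - 3*13
     = 0.076923 * 517.783 - 39
     = 0.829487.
Step 4: Ties present; correction factor C = 1 - 18/(12^3 - 12) = 0.989510. Corrected H = 0.829487 / 0.989510 = 0.838280.
Step 5: Under H0, H ~ chi^2(2); p-value = 0.657612.
Step 6: alpha = 0.1. fail to reject H0.

H = 0.8383, df = 2, p = 0.657612, fail to reject H0.


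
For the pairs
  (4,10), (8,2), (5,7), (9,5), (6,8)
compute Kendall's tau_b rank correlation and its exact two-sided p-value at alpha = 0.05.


Step 1: Enumerate the 10 unordered pairs (i,j) with i<j and classify each by sign(x_j-x_i) * sign(y_j-y_i).
  (1,2):dx=+4,dy=-8->D; (1,3):dx=+1,dy=-3->D; (1,4):dx=+5,dy=-5->D; (1,5):dx=+2,dy=-2->D
  (2,3):dx=-3,dy=+5->D; (2,4):dx=+1,dy=+3->C; (2,5):dx=-2,dy=+6->D; (3,4):dx=+4,dy=-2->D
  (3,5):dx=+1,dy=+1->C; (4,5):dx=-3,dy=+3->D
Step 2: C = 2, D = 8, total pairs = 10.
Step 3: tau = (C - D)/(n(n-1)/2) = (2 - 8)/10 = -0.600000.
Step 4: Exact two-sided p-value (enumerate n! = 120 permutations of y under H0): p = 0.233333.
Step 5: alpha = 0.05. fail to reject H0.

tau_b = -0.6000 (C=2, D=8), p = 0.233333, fail to reject H0.


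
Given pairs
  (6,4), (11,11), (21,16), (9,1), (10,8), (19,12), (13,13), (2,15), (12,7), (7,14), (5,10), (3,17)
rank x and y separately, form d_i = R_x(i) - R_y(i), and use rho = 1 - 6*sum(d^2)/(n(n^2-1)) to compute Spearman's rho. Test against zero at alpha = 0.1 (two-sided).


Step 1: Rank x and y separately (midranks; no ties here).
rank(x): 6->4, 11->8, 21->12, 9->6, 10->7, 19->11, 13->10, 2->1, 12->9, 7->5, 5->3, 3->2
rank(y): 4->2, 11->6, 16->11, 1->1, 8->4, 12->7, 13->8, 15->10, 7->3, 14->9, 10->5, 17->12
Step 2: d_i = R_x(i) - R_y(i); compute d_i^2.
  (4-2)^2=4, (8-6)^2=4, (12-11)^2=1, (6-1)^2=25, (7-4)^2=9, (11-7)^2=16, (10-8)^2=4, (1-10)^2=81, (9-3)^2=36, (5-9)^2=16, (3-5)^2=4, (2-12)^2=100
sum(d^2) = 300.
Step 3: rho = 1 - 6*300 / (12*(12^2 - 1)) = 1 - 1800/1716 = -0.048951.
Step 4: Under H0, t = rho * sqrt((n-2)/(1-rho^2)) = -0.1550 ~ t(10).
Step 5: Two-sided p-value from the t-distribution with 10 df = 0.879919.
Step 6: alpha = 0.1. fail to reject H0.

rho = -0.0490, p = 0.879919, fail to reject H0 at alpha = 0.1.


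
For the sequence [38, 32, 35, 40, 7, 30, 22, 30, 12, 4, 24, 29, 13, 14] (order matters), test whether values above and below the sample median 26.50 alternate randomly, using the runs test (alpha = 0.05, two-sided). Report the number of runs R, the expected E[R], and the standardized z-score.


Step 1: Compute median = 26.50; label A = above, B = below.
Labels in order: AAAABABABBBABB  (n_A = 7, n_B = 7)
Step 2: Count runs R = 8.
Step 3: Under H0 (random ordering), E[R] = 2*n_A*n_B/(n_A+n_B) + 1 = 2*7*7/14 + 1 = 8.0000.
        Var[R] = 2*n_A*n_B*(2*n_A*n_B - n_A - n_B) / ((n_A+n_B)^2 * (n_A+n_B-1)) = 8232/2548 = 3.2308.
        SD[R] = 1.7974.
Step 4: R = E[R], so z = 0 with no continuity correction.
Step 5: Two-sided p-value via normal approximation = 2*(1 - Phi(|z|)) = 1.000000.
Step 6: alpha = 0.05. fail to reject H0.

R = 8, z = 0.0000, p = 1.000000, fail to reject H0.


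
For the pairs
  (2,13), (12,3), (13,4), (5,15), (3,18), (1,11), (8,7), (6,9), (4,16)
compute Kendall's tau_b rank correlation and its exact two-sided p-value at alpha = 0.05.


Step 1: Enumerate the 36 unordered pairs (i,j) with i<j and classify each by sign(x_j-x_i) * sign(y_j-y_i).
  (1,2):dx=+10,dy=-10->D; (1,3):dx=+11,dy=-9->D; (1,4):dx=+3,dy=+2->C; (1,5):dx=+1,dy=+5->C
  (1,6):dx=-1,dy=-2->C; (1,7):dx=+6,dy=-6->D; (1,8):dx=+4,dy=-4->D; (1,9):dx=+2,dy=+3->C
  (2,3):dx=+1,dy=+1->C; (2,4):dx=-7,dy=+12->D; (2,5):dx=-9,dy=+15->D; (2,6):dx=-11,dy=+8->D
  (2,7):dx=-4,dy=+4->D; (2,8):dx=-6,dy=+6->D; (2,9):dx=-8,dy=+13->D; (3,4):dx=-8,dy=+11->D
  (3,5):dx=-10,dy=+14->D; (3,6):dx=-12,dy=+7->D; (3,7):dx=-5,dy=+3->D; (3,8):dx=-7,dy=+5->D
  (3,9):dx=-9,dy=+12->D; (4,5):dx=-2,dy=+3->D; (4,6):dx=-4,dy=-4->C; (4,7):dx=+3,dy=-8->D
  (4,8):dx=+1,dy=-6->D; (4,9):dx=-1,dy=+1->D; (5,6):dx=-2,dy=-7->C; (5,7):dx=+5,dy=-11->D
  (5,8):dx=+3,dy=-9->D; (5,9):dx=+1,dy=-2->D; (6,7):dx=+7,dy=-4->D; (6,8):dx=+5,dy=-2->D
  (6,9):dx=+3,dy=+5->C; (7,8):dx=-2,dy=+2->D; (7,9):dx=-4,dy=+9->D; (8,9):dx=-2,dy=+7->D
Step 2: C = 8, D = 28, total pairs = 36.
Step 3: tau = (C - D)/(n(n-1)/2) = (8 - 28)/36 = -0.555556.
Step 4: Exact two-sided p-value (enumerate n! = 362880 permutations of y under H0): p = 0.044615.
Step 5: alpha = 0.05. reject H0.

tau_b = -0.5556 (C=8, D=28), p = 0.044615, reject H0.


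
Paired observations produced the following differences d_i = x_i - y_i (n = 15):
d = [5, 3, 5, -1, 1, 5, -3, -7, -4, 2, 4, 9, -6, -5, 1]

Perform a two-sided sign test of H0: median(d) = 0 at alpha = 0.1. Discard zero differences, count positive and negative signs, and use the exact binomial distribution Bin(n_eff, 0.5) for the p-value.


Step 1: Discard zero differences. Original n = 15; n_eff = number of nonzero differences = 15.
Nonzero differences (with sign): +5, +3, +5, -1, +1, +5, -3, -7, -4, +2, +4, +9, -6, -5, +1
Step 2: Count signs: positive = 9, negative = 6.
Step 3: Under H0: P(positive) = 0.5, so the number of positives S ~ Bin(15, 0.5).
Step 4: Two-sided exact p-value = sum of Bin(15,0.5) probabilities at or below the observed probability = 0.607239.
Step 5: alpha = 0.1. fail to reject H0.

n_eff = 15, pos = 9, neg = 6, p = 0.607239, fail to reject H0.


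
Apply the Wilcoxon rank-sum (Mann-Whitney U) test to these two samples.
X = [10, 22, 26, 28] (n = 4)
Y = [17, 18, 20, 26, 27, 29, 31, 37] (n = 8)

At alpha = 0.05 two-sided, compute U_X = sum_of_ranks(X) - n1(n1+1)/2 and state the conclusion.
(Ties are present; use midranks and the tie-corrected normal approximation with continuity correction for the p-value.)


Step 1: Combine and sort all 12 observations; assign midranks.
sorted (value, group): (10,X), (17,Y), (18,Y), (20,Y), (22,X), (26,X), (26,Y), (27,Y), (28,X), (29,Y), (31,Y), (37,Y)
ranks: 10->1, 17->2, 18->3, 20->4, 22->5, 26->6.5, 26->6.5, 27->8, 28->9, 29->10, 31->11, 37->12
Step 2: Rank sum for X: R1 = 1 + 5 + 6.5 + 9 = 21.5.
Step 3: U_X = R1 - n1(n1+1)/2 = 21.5 - 4*5/2 = 21.5 - 10 = 11.5.
       U_Y = n1*n2 - U_X = 32 - 11.5 = 20.5.
Step 4: Ties are present, so use the tie-corrected normal approximation (with continuity correction) for the p-value.
Step 5: p-value = 0.496152; compare to alpha = 0.05. fail to reject H0.

U_X = 11.5, p = 0.496152, fail to reject H0 at alpha = 0.05.


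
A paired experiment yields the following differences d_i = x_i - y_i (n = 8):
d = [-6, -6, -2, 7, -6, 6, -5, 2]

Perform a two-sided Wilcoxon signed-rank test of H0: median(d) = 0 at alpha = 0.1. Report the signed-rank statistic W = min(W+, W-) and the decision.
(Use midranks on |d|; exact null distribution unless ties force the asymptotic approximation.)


Step 1: Drop any zero differences (none here) and take |d_i|.
|d| = [6, 6, 2, 7, 6, 6, 5, 2]
Step 2: Midrank |d_i| (ties get averaged ranks).
ranks: |6|->5.5, |6|->5.5, |2|->1.5, |7|->8, |6|->5.5, |6|->5.5, |5|->3, |2|->1.5
Step 3: Attach original signs; sum ranks with positive sign and with negative sign.
W+ = 8 + 5.5 + 1.5 = 15
W- = 5.5 + 5.5 + 1.5 + 5.5 + 3 = 21
(Check: W+ + W- = 36 should equal n(n+1)/2 = 36.)
Step 4: Test statistic W = min(W+, W-) = 15.
Step 5: Ties in |d|, so use the tie-corrected normal approximation.
        E[W] = n(n+1)/4 = 8*9/4 = 18.
        Tie groups: |d|=2 (t=2), |d|=6 (t=4); sum(t^3 - t) = 66.
        Var[W] = n(n+1)(2n+1)/24 - sum(t^3-t)/48 = 1224/24 - 66/48 = 49.625.
        z = (W - E[W]) / sqrt(Var[W]) = (15 - 18) / 7.0445 = -0.4259.
        Two-sided p = 2*Phi(z) = 0.670207.
Step 6: alpha = 0.1. fail to reject H0.

W+ = 15, W- = 21, W = min = 15, p = 0.670207, fail to reject H0.


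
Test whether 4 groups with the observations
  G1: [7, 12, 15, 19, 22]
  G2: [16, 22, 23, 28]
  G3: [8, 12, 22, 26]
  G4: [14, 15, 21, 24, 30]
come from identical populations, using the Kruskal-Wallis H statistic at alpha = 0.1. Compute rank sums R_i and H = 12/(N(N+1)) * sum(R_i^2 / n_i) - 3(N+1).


Step 1: Combine all N = 18 observations and assign midranks.
sorted (value, group, rank): (7,G1,1), (8,G3,2), (12,G1,3.5), (12,G3,3.5), (14,G4,5), (15,G1,6.5), (15,G4,6.5), (16,G2,8), (19,G1,9), (21,G4,10), (22,G1,12), (22,G2,12), (22,G3,12), (23,G2,14), (24,G4,15), (26,G3,16), (28,G2,17), (30,G4,18)
Step 2: Sum ranks within each group.
R_1 = 32 (n_1 = 5)
R_2 = 51 (n_2 = 4)
R_3 = 33.5 (n_3 = 4)
R_4 = 54.5 (n_4 = 5)
Step 3: H = 12/(N(N+1)) * sum(R_i^2/n_i) - 3(N+1)
     = 12/(18*19) * (32^2/5 + 51^2/4 + 33.5^2/4 + 54.5^2/5) - 3*19
     = 0.035088 * 1729.66 - 57
     = 3.689912.
Step 4: Ties present; correction factor C = 1 - 36/(18^3 - 18) = 0.993808. Corrected H = 3.689912 / 0.993808 = 3.712902.
Step 5: Under H0, H ~ chi^2(3); p-value = 0.294181.
Step 6: alpha = 0.1. fail to reject H0.

H = 3.7129, df = 3, p = 0.294181, fail to reject H0.


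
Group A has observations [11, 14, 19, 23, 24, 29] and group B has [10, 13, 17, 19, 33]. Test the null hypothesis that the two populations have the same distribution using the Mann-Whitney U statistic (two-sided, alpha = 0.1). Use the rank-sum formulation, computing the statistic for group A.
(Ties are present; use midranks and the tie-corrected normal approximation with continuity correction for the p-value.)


Step 1: Combine and sort all 11 observations; assign midranks.
sorted (value, group): (10,Y), (11,X), (13,Y), (14,X), (17,Y), (19,X), (19,Y), (23,X), (24,X), (29,X), (33,Y)
ranks: 10->1, 11->2, 13->3, 14->4, 17->5, 19->6.5, 19->6.5, 23->8, 24->9, 29->10, 33->11
Step 2: Rank sum for X: R1 = 2 + 4 + 6.5 + 8 + 9 + 10 = 39.5.
Step 3: U_X = R1 - n1(n1+1)/2 = 39.5 - 6*7/2 = 39.5 - 21 = 18.5.
       U_Y = n1*n2 - U_X = 30 - 18.5 = 11.5.
Step 4: Ties are present, so use the tie-corrected normal approximation (with continuity correction) for the p-value.
Step 5: p-value = 0.583025; compare to alpha = 0.1. fail to reject H0.

U_X = 18.5, p = 0.583025, fail to reject H0 at alpha = 0.1.


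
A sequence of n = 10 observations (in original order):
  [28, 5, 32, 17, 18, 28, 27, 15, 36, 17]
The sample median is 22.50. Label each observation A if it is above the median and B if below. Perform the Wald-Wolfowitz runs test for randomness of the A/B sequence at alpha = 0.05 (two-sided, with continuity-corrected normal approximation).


Step 1: Compute median = 22.50; label A = above, B = below.
Labels in order: ABABBAABAB  (n_A = 5, n_B = 5)
Step 2: Count runs R = 8.
Step 3: Under H0 (random ordering), E[R] = 2*n_A*n_B/(n_A+n_B) + 1 = 2*5*5/10 + 1 = 6.0000.
        Var[R] = 2*n_A*n_B*(2*n_A*n_B - n_A - n_B) / ((n_A+n_B)^2 * (n_A+n_B-1)) = 2000/900 = 2.2222.
        SD[R] = 1.4907.
Step 4: Continuity-corrected z = (R - 0.5 - E[R]) / SD[R] = (8 - 0.5 - 6.0000) / 1.4907 = 1.0062.
Step 5: Two-sided p-value via normal approximation = 2*(1 - Phi(|z|)) = 0.314305.
Step 6: alpha = 0.05. fail to reject H0.

R = 8, z = 1.0062, p = 0.314305, fail to reject H0.


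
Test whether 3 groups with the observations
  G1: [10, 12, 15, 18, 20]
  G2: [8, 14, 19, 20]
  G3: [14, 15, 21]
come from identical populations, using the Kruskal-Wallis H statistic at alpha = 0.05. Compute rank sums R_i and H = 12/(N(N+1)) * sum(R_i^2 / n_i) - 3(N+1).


Step 1: Combine all N = 12 observations and assign midranks.
sorted (value, group, rank): (8,G2,1), (10,G1,2), (12,G1,3), (14,G2,4.5), (14,G3,4.5), (15,G1,6.5), (15,G3,6.5), (18,G1,8), (19,G2,9), (20,G1,10.5), (20,G2,10.5), (21,G3,12)
Step 2: Sum ranks within each group.
R_1 = 30 (n_1 = 5)
R_2 = 25 (n_2 = 4)
R_3 = 23 (n_3 = 3)
Step 3: H = 12/(N(N+1)) * sum(R_i^2/n_i) - 3(N+1)
     = 12/(12*13) * (30^2/5 + 25^2/4 + 23^2/3) - 3*13
     = 0.076923 * 512.583 - 39
     = 0.429487.
Step 4: Ties present; correction factor C = 1 - 18/(12^3 - 12) = 0.989510. Corrected H = 0.429487 / 0.989510 = 0.434040.
Step 5: Under H0, H ~ chi^2(2); p-value = 0.804914.
Step 6: alpha = 0.05. fail to reject H0.

H = 0.4340, df = 2, p = 0.804914, fail to reject H0.


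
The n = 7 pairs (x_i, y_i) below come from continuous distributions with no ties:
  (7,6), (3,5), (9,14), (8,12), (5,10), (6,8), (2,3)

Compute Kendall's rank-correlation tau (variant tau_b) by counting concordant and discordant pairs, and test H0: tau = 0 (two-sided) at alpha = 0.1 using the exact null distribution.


Step 1: Enumerate the 21 unordered pairs (i,j) with i<j and classify each by sign(x_j-x_i) * sign(y_j-y_i).
  (1,2):dx=-4,dy=-1->C; (1,3):dx=+2,dy=+8->C; (1,4):dx=+1,dy=+6->C; (1,5):dx=-2,dy=+4->D
  (1,6):dx=-1,dy=+2->D; (1,7):dx=-5,dy=-3->C; (2,3):dx=+6,dy=+9->C; (2,4):dx=+5,dy=+7->C
  (2,5):dx=+2,dy=+5->C; (2,6):dx=+3,dy=+3->C; (2,7):dx=-1,dy=-2->C; (3,4):dx=-1,dy=-2->C
  (3,5):dx=-4,dy=-4->C; (3,6):dx=-3,dy=-6->C; (3,7):dx=-7,dy=-11->C; (4,5):dx=-3,dy=-2->C
  (4,6):dx=-2,dy=-4->C; (4,7):dx=-6,dy=-9->C; (5,6):dx=+1,dy=-2->D; (5,7):dx=-3,dy=-7->C
  (6,7):dx=-4,dy=-5->C
Step 2: C = 18, D = 3, total pairs = 21.
Step 3: tau = (C - D)/(n(n-1)/2) = (18 - 3)/21 = 0.714286.
Step 4: Exact two-sided p-value (enumerate n! = 5040 permutations of y under H0): p = 0.030159.
Step 5: alpha = 0.1. reject H0.

tau_b = 0.7143 (C=18, D=3), p = 0.030159, reject H0.


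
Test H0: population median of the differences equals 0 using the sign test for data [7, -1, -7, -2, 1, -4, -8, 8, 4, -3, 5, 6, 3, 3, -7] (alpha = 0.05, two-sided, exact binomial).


Step 1: Discard zero differences. Original n = 15; n_eff = number of nonzero differences = 15.
Nonzero differences (with sign): +7, -1, -7, -2, +1, -4, -8, +8, +4, -3, +5, +6, +3, +3, -7
Step 2: Count signs: positive = 8, negative = 7.
Step 3: Under H0: P(positive) = 0.5, so the number of positives S ~ Bin(15, 0.5).
Step 4: Two-sided exact p-value = sum of Bin(15,0.5) probabilities at or below the observed probability = 1.000000.
Step 5: alpha = 0.05. fail to reject H0.

n_eff = 15, pos = 8, neg = 7, p = 1.000000, fail to reject H0.


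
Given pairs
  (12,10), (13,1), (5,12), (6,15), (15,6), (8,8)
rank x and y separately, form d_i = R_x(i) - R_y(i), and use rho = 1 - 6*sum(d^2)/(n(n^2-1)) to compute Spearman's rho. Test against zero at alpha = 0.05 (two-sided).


Step 1: Rank x and y separately (midranks; no ties here).
rank(x): 12->4, 13->5, 5->1, 6->2, 15->6, 8->3
rank(y): 10->4, 1->1, 12->5, 15->6, 6->2, 8->3
Step 2: d_i = R_x(i) - R_y(i); compute d_i^2.
  (4-4)^2=0, (5-1)^2=16, (1-5)^2=16, (2-6)^2=16, (6-2)^2=16, (3-3)^2=0
sum(d^2) = 64.
Step 3: rho = 1 - 6*64 / (6*(6^2 - 1)) = 1 - 384/210 = -0.828571.
Step 4: Under H0, t = rho * sqrt((n-2)/(1-rho^2)) = -2.9598 ~ t(4).
Step 5: Two-sided p-value from the t-distribution with 4 df = 0.041563.
Step 6: alpha = 0.05. reject H0.

rho = -0.8286, p = 0.041563, reject H0 at alpha = 0.05.


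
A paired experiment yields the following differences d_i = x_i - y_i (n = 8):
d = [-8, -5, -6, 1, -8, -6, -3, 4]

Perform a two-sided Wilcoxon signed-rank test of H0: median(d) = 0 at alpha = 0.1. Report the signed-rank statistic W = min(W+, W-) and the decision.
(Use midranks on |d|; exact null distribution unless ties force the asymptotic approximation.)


Step 1: Drop any zero differences (none here) and take |d_i|.
|d| = [8, 5, 6, 1, 8, 6, 3, 4]
Step 2: Midrank |d_i| (ties get averaged ranks).
ranks: |8|->7.5, |5|->4, |6|->5.5, |1|->1, |8|->7.5, |6|->5.5, |3|->2, |4|->3
Step 3: Attach original signs; sum ranks with positive sign and with negative sign.
W+ = 1 + 3 = 4
W- = 7.5 + 4 + 5.5 + 7.5 + 5.5 + 2 = 32
(Check: W+ + W- = 36 should equal n(n+1)/2 = 36.)
Step 4: Test statistic W = min(W+, W-) = 4.
Step 5: Ties in |d|, so use the tie-corrected normal approximation.
        E[W] = n(n+1)/4 = 8*9/4 = 18.
        Tie groups: |d|=6 (t=2), |d|=8 (t=2); sum(t^3 - t) = 12.
        Var[W] = n(n+1)(2n+1)/24 - sum(t^3-t)/48 = 1224/24 - 12/48 = 50.75.
        z = (W - E[W]) / sqrt(Var[W]) = (4 - 18) / 7.1239 = -1.9652.
        Two-sided p = 2*Phi(z) = 0.049389.
Step 6: alpha = 0.1. reject H0.

W+ = 4, W- = 32, W = min = 4, p = 0.049389, reject H0.


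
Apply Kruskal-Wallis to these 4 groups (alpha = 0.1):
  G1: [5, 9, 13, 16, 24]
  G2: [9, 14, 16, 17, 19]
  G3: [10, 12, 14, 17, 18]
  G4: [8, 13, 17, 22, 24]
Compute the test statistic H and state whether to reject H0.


Step 1: Combine all N = 20 observations and assign midranks.
sorted (value, group, rank): (5,G1,1), (8,G4,2), (9,G1,3.5), (9,G2,3.5), (10,G3,5), (12,G3,6), (13,G1,7.5), (13,G4,7.5), (14,G2,9.5), (14,G3,9.5), (16,G1,11.5), (16,G2,11.5), (17,G2,14), (17,G3,14), (17,G4,14), (18,G3,16), (19,G2,17), (22,G4,18), (24,G1,19.5), (24,G4,19.5)
Step 2: Sum ranks within each group.
R_1 = 43 (n_1 = 5)
R_2 = 55.5 (n_2 = 5)
R_3 = 50.5 (n_3 = 5)
R_4 = 61 (n_4 = 5)
Step 3: H = 12/(N(N+1)) * sum(R_i^2/n_i) - 3(N+1)
     = 12/(20*21) * (43^2/5 + 55.5^2/5 + 50.5^2/5 + 61^2/5) - 3*21
     = 0.028571 * 2240.1 - 63
     = 1.002857.
Step 4: Ties present; correction factor C = 1 - 54/(20^3 - 20) = 0.993233. Corrected H = 1.002857 / 0.993233 = 1.009690.
Step 5: Under H0, H ~ chi^2(3); p-value = 0.798907.
Step 6: alpha = 0.1. fail to reject H0.

H = 1.0097, df = 3, p = 0.798907, fail to reject H0.


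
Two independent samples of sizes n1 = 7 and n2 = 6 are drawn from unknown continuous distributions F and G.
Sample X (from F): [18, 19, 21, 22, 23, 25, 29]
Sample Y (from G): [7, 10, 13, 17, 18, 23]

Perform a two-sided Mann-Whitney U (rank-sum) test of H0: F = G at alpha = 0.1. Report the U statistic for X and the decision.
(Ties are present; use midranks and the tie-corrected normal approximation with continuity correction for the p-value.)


Step 1: Combine and sort all 13 observations; assign midranks.
sorted (value, group): (7,Y), (10,Y), (13,Y), (17,Y), (18,X), (18,Y), (19,X), (21,X), (22,X), (23,X), (23,Y), (25,X), (29,X)
ranks: 7->1, 10->2, 13->3, 17->4, 18->5.5, 18->5.5, 19->7, 21->8, 22->9, 23->10.5, 23->10.5, 25->12, 29->13
Step 2: Rank sum for X: R1 = 5.5 + 7 + 8 + 9 + 10.5 + 12 + 13 = 65.
Step 3: U_X = R1 - n1(n1+1)/2 = 65 - 7*8/2 = 65 - 28 = 37.
       U_Y = n1*n2 - U_X = 42 - 37 = 5.
Step 4: Ties are present, so use the tie-corrected normal approximation (with continuity correction) for the p-value.
Step 5: p-value = 0.026392; compare to alpha = 0.1. reject H0.

U_X = 37, p = 0.026392, reject H0 at alpha = 0.1.


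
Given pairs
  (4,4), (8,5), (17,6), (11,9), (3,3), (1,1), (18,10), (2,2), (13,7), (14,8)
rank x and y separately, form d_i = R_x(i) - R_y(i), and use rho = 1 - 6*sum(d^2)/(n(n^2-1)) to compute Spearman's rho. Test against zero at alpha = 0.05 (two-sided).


Step 1: Rank x and y separately (midranks; no ties here).
rank(x): 4->4, 8->5, 17->9, 11->6, 3->3, 1->1, 18->10, 2->2, 13->7, 14->8
rank(y): 4->4, 5->5, 6->6, 9->9, 3->3, 1->1, 10->10, 2->2, 7->7, 8->8
Step 2: d_i = R_x(i) - R_y(i); compute d_i^2.
  (4-4)^2=0, (5-5)^2=0, (9-6)^2=9, (6-9)^2=9, (3-3)^2=0, (1-1)^2=0, (10-10)^2=0, (2-2)^2=0, (7-7)^2=0, (8-8)^2=0
sum(d^2) = 18.
Step 3: rho = 1 - 6*18 / (10*(10^2 - 1)) = 1 - 108/990 = 0.890909.
Step 4: Under H0, t = rho * sqrt((n-2)/(1-rho^2)) = 5.5482 ~ t(8).
Step 5: Two-sided p-value from the t-distribution with 8 df = 0.000542.
Step 6: alpha = 0.05. reject H0.

rho = 0.8909, p = 0.000542, reject H0 at alpha = 0.05.


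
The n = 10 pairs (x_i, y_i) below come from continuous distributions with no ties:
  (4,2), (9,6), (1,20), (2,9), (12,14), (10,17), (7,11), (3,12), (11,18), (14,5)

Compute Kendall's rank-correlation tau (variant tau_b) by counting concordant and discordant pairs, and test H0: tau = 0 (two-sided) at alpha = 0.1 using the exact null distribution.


Step 1: Enumerate the 45 unordered pairs (i,j) with i<j and classify each by sign(x_j-x_i) * sign(y_j-y_i).
  (1,2):dx=+5,dy=+4->C; (1,3):dx=-3,dy=+18->D; (1,4):dx=-2,dy=+7->D; (1,5):dx=+8,dy=+12->C
  (1,6):dx=+6,dy=+15->C; (1,7):dx=+3,dy=+9->C; (1,8):dx=-1,dy=+10->D; (1,9):dx=+7,dy=+16->C
  (1,10):dx=+10,dy=+3->C; (2,3):dx=-8,dy=+14->D; (2,4):dx=-7,dy=+3->D; (2,5):dx=+3,dy=+8->C
  (2,6):dx=+1,dy=+11->C; (2,7):dx=-2,dy=+5->D; (2,8):dx=-6,dy=+6->D; (2,9):dx=+2,dy=+12->C
  (2,10):dx=+5,dy=-1->D; (3,4):dx=+1,dy=-11->D; (3,5):dx=+11,dy=-6->D; (3,6):dx=+9,dy=-3->D
  (3,7):dx=+6,dy=-9->D; (3,8):dx=+2,dy=-8->D; (3,9):dx=+10,dy=-2->D; (3,10):dx=+13,dy=-15->D
  (4,5):dx=+10,dy=+5->C; (4,6):dx=+8,dy=+8->C; (4,7):dx=+5,dy=+2->C; (4,8):dx=+1,dy=+3->C
  (4,9):dx=+9,dy=+9->C; (4,10):dx=+12,dy=-4->D; (5,6):dx=-2,dy=+3->D; (5,7):dx=-5,dy=-3->C
  (5,8):dx=-9,dy=-2->C; (5,9):dx=-1,dy=+4->D; (5,10):dx=+2,dy=-9->D; (6,7):dx=-3,dy=-6->C
  (6,8):dx=-7,dy=-5->C; (6,9):dx=+1,dy=+1->C; (6,10):dx=+4,dy=-12->D; (7,8):dx=-4,dy=+1->D
  (7,9):dx=+4,dy=+7->C; (7,10):dx=+7,dy=-6->D; (8,9):dx=+8,dy=+6->C; (8,10):dx=+11,dy=-7->D
  (9,10):dx=+3,dy=-13->D
Step 2: C = 21, D = 24, total pairs = 45.
Step 3: tau = (C - D)/(n(n-1)/2) = (21 - 24)/45 = -0.066667.
Step 4: Exact two-sided p-value (enumerate n! = 3628800 permutations of y under H0): p = 0.861801.
Step 5: alpha = 0.1. fail to reject H0.

tau_b = -0.0667 (C=21, D=24), p = 0.861801, fail to reject H0.


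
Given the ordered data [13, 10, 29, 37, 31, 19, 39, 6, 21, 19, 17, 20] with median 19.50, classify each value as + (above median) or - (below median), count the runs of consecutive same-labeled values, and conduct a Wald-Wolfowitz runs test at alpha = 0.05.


Step 1: Compute median = 19.50; label A = above, B = below.
Labels in order: BBAAABABABBA  (n_A = 6, n_B = 6)
Step 2: Count runs R = 8.
Step 3: Under H0 (random ordering), E[R] = 2*n_A*n_B/(n_A+n_B) + 1 = 2*6*6/12 + 1 = 7.0000.
        Var[R] = 2*n_A*n_B*(2*n_A*n_B - n_A - n_B) / ((n_A+n_B)^2 * (n_A+n_B-1)) = 4320/1584 = 2.7273.
        SD[R] = 1.6514.
Step 4: Continuity-corrected z = (R - 0.5 - E[R]) / SD[R] = (8 - 0.5 - 7.0000) / 1.6514 = 0.3028.
Step 5: Two-sided p-value via normal approximation = 2*(1 - Phi(|z|)) = 0.762069.
Step 6: alpha = 0.05. fail to reject H0.

R = 8, z = 0.3028, p = 0.762069, fail to reject H0.


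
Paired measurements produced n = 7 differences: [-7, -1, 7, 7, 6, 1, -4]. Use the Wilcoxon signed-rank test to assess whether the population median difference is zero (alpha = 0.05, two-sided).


Step 1: Drop any zero differences (none here) and take |d_i|.
|d| = [7, 1, 7, 7, 6, 1, 4]
Step 2: Midrank |d_i| (ties get averaged ranks).
ranks: |7|->6, |1|->1.5, |7|->6, |7|->6, |6|->4, |1|->1.5, |4|->3
Step 3: Attach original signs; sum ranks with positive sign and with negative sign.
W+ = 6 + 6 + 4 + 1.5 = 17.5
W- = 6 + 1.5 + 3 = 10.5
(Check: W+ + W- = 28 should equal n(n+1)/2 = 28.)
Step 4: Test statistic W = min(W+, W-) = 10.5.
Step 5: Ties in |d|, so use the tie-corrected normal approximation.
        E[W] = n(n+1)/4 = 7*8/4 = 14.
        Tie groups: |d|=1 (t=2), |d|=7 (t=3); sum(t^3 - t) = 30.
        Var[W] = n(n+1)(2n+1)/24 - sum(t^3-t)/48 = 840/24 - 30/48 = 34.375.
        z = (W - E[W]) / sqrt(Var[W]) = (10.5 - 14) / 5.8630 = -0.5970.
        Two-sided p = 2*Phi(z) = 0.550533.
Step 6: alpha = 0.05. fail to reject H0.

W+ = 17.5, W- = 10.5, W = min = 10.5, p = 0.550533, fail to reject H0.


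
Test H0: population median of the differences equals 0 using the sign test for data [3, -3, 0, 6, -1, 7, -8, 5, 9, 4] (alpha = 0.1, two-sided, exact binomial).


Step 1: Discard zero differences. Original n = 10; n_eff = number of nonzero differences = 9.
Nonzero differences (with sign): +3, -3, +6, -1, +7, -8, +5, +9, +4
Step 2: Count signs: positive = 6, negative = 3.
Step 3: Under H0: P(positive) = 0.5, so the number of positives S ~ Bin(9, 0.5).
Step 4: Two-sided exact p-value = sum of Bin(9,0.5) probabilities at or below the observed probability = 0.507812.
Step 5: alpha = 0.1. fail to reject H0.

n_eff = 9, pos = 6, neg = 3, p = 0.507812, fail to reject H0.


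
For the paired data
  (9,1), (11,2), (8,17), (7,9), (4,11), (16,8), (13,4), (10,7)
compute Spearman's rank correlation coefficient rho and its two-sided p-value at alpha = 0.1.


Step 1: Rank x and y separately (midranks; no ties here).
rank(x): 9->4, 11->6, 8->3, 7->2, 4->1, 16->8, 13->7, 10->5
rank(y): 1->1, 2->2, 17->8, 9->6, 11->7, 8->5, 4->3, 7->4
Step 2: d_i = R_x(i) - R_y(i); compute d_i^2.
  (4-1)^2=9, (6-2)^2=16, (3-8)^2=25, (2-6)^2=16, (1-7)^2=36, (8-5)^2=9, (7-3)^2=16, (5-4)^2=1
sum(d^2) = 128.
Step 3: rho = 1 - 6*128 / (8*(8^2 - 1)) = 1 - 768/504 = -0.523810.
Step 4: Under H0, t = rho * sqrt((n-2)/(1-rho^2)) = -1.5062 ~ t(6).
Step 5: Two-sided p-value from the t-distribution with 6 df = 0.182721.
Step 6: alpha = 0.1. fail to reject H0.

rho = -0.5238, p = 0.182721, fail to reject H0 at alpha = 0.1.


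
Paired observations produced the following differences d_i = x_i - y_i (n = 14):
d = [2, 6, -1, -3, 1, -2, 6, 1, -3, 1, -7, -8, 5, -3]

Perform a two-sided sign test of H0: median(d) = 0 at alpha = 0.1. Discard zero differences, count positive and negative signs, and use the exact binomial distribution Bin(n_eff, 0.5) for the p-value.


Step 1: Discard zero differences. Original n = 14; n_eff = number of nonzero differences = 14.
Nonzero differences (with sign): +2, +6, -1, -3, +1, -2, +6, +1, -3, +1, -7, -8, +5, -3
Step 2: Count signs: positive = 7, negative = 7.
Step 3: Under H0: P(positive) = 0.5, so the number of positives S ~ Bin(14, 0.5).
Step 4: Two-sided exact p-value = sum of Bin(14,0.5) probabilities at or below the observed probability = 1.000000.
Step 5: alpha = 0.1. fail to reject H0.

n_eff = 14, pos = 7, neg = 7, p = 1.000000, fail to reject H0.


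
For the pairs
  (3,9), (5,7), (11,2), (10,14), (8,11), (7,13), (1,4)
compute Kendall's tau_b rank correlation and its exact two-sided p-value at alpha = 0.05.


Step 1: Enumerate the 21 unordered pairs (i,j) with i<j and classify each by sign(x_j-x_i) * sign(y_j-y_i).
  (1,2):dx=+2,dy=-2->D; (1,3):dx=+8,dy=-7->D; (1,4):dx=+7,dy=+5->C; (1,5):dx=+5,dy=+2->C
  (1,6):dx=+4,dy=+4->C; (1,7):dx=-2,dy=-5->C; (2,3):dx=+6,dy=-5->D; (2,4):dx=+5,dy=+7->C
  (2,5):dx=+3,dy=+4->C; (2,6):dx=+2,dy=+6->C; (2,7):dx=-4,dy=-3->C; (3,4):dx=-1,dy=+12->D
  (3,5):dx=-3,dy=+9->D; (3,6):dx=-4,dy=+11->D; (3,7):dx=-10,dy=+2->D; (4,5):dx=-2,dy=-3->C
  (4,6):dx=-3,dy=-1->C; (4,7):dx=-9,dy=-10->C; (5,6):dx=-1,dy=+2->D; (5,7):dx=-7,dy=-7->C
  (6,7):dx=-6,dy=-9->C
Step 2: C = 13, D = 8, total pairs = 21.
Step 3: tau = (C - D)/(n(n-1)/2) = (13 - 8)/21 = 0.238095.
Step 4: Exact two-sided p-value (enumerate n! = 5040 permutations of y under H0): p = 0.561905.
Step 5: alpha = 0.05. fail to reject H0.

tau_b = 0.2381 (C=13, D=8), p = 0.561905, fail to reject H0.


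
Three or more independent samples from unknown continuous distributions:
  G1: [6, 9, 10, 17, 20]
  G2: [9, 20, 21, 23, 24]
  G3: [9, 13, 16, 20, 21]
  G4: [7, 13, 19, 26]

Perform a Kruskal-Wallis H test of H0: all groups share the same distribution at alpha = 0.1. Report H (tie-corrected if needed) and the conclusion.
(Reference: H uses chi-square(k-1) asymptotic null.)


Step 1: Combine all N = 19 observations and assign midranks.
sorted (value, group, rank): (6,G1,1), (7,G4,2), (9,G1,4), (9,G2,4), (9,G3,4), (10,G1,6), (13,G3,7.5), (13,G4,7.5), (16,G3,9), (17,G1,10), (19,G4,11), (20,G1,13), (20,G2,13), (20,G3,13), (21,G2,15.5), (21,G3,15.5), (23,G2,17), (24,G2,18), (26,G4,19)
Step 2: Sum ranks within each group.
R_1 = 34 (n_1 = 5)
R_2 = 67.5 (n_2 = 5)
R_3 = 49 (n_3 = 5)
R_4 = 39.5 (n_4 = 4)
Step 3: H = 12/(N(N+1)) * sum(R_i^2/n_i) - 3(N+1)
     = 12/(19*20) * (34^2/5 + 67.5^2/5 + 49^2/5 + 39.5^2/4) - 3*20
     = 0.031579 * 2012.71 - 60
     = 3.559342.
Step 4: Ties present; correction factor C = 1 - 60/(19^3 - 19) = 0.991228. Corrected H = 3.559342 / 0.991228 = 3.590841.
Step 5: Under H0, H ~ chi^2(3); p-value = 0.309170.
Step 6: alpha = 0.1. fail to reject H0.

H = 3.5908, df = 3, p = 0.309170, fail to reject H0.


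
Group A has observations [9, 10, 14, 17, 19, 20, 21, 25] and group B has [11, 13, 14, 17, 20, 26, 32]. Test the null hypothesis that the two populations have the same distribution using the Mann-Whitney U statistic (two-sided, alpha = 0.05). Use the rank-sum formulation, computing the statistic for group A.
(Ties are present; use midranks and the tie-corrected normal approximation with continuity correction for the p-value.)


Step 1: Combine and sort all 15 observations; assign midranks.
sorted (value, group): (9,X), (10,X), (11,Y), (13,Y), (14,X), (14,Y), (17,X), (17,Y), (19,X), (20,X), (20,Y), (21,X), (25,X), (26,Y), (32,Y)
ranks: 9->1, 10->2, 11->3, 13->4, 14->5.5, 14->5.5, 17->7.5, 17->7.5, 19->9, 20->10.5, 20->10.5, 21->12, 25->13, 26->14, 32->15
Step 2: Rank sum for X: R1 = 1 + 2 + 5.5 + 7.5 + 9 + 10.5 + 12 + 13 = 60.5.
Step 3: U_X = R1 - n1(n1+1)/2 = 60.5 - 8*9/2 = 60.5 - 36 = 24.5.
       U_Y = n1*n2 - U_X = 56 - 24.5 = 31.5.
Step 4: Ties are present, so use the tie-corrected normal approximation (with continuity correction) for the p-value.
Step 5: p-value = 0.727753; compare to alpha = 0.05. fail to reject H0.

U_X = 24.5, p = 0.727753, fail to reject H0 at alpha = 0.05.


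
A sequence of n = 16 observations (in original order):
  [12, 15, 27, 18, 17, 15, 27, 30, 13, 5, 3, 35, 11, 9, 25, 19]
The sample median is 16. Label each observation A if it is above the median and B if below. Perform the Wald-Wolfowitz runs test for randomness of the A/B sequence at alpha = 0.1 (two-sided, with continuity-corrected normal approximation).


Step 1: Compute median = 16; label A = above, B = below.
Labels in order: BBAAABAABBBABBAA  (n_A = 8, n_B = 8)
Step 2: Count runs R = 8.
Step 3: Under H0 (random ordering), E[R] = 2*n_A*n_B/(n_A+n_B) + 1 = 2*8*8/16 + 1 = 9.0000.
        Var[R] = 2*n_A*n_B*(2*n_A*n_B - n_A - n_B) / ((n_A+n_B)^2 * (n_A+n_B-1)) = 14336/3840 = 3.7333.
        SD[R] = 1.9322.
Step 4: Continuity-corrected z = (R + 0.5 - E[R]) / SD[R] = (8 + 0.5 - 9.0000) / 1.9322 = -0.2588.
Step 5: Two-sided p-value via normal approximation = 2*(1 - Phi(|z|)) = 0.795809.
Step 6: alpha = 0.1. fail to reject H0.

R = 8, z = -0.2588, p = 0.795809, fail to reject H0.


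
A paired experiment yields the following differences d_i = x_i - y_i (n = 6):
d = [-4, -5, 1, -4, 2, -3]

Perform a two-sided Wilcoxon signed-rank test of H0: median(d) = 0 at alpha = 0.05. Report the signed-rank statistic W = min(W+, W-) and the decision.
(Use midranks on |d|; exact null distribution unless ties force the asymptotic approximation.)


Step 1: Drop any zero differences (none here) and take |d_i|.
|d| = [4, 5, 1, 4, 2, 3]
Step 2: Midrank |d_i| (ties get averaged ranks).
ranks: |4|->4.5, |5|->6, |1|->1, |4|->4.5, |2|->2, |3|->3
Step 3: Attach original signs; sum ranks with positive sign and with negative sign.
W+ = 1 + 2 = 3
W- = 4.5 + 6 + 4.5 + 3 = 18
(Check: W+ + W- = 21 should equal n(n+1)/2 = 21.)
Step 4: Test statistic W = min(W+, W-) = 3.
Step 5: Ties in |d|, so use the tie-corrected normal approximation.
        E[W] = n(n+1)/4 = 6*7/4 = 10.5.
        Tie groups: |d|=4 (t=2); sum(t^3 - t) = 6.
        Var[W] = n(n+1)(2n+1)/24 - sum(t^3-t)/48 = 546/24 - 6/48 = 22.625.
        z = (W - E[W]) / sqrt(Var[W]) = (3 - 10.5) / 4.7566 = -1.5768.
        Two-sided p = 2*Phi(z) = 0.114850.
Step 6: alpha = 0.05. fail to reject H0.

W+ = 3, W- = 18, W = min = 3, p = 0.114850, fail to reject H0.


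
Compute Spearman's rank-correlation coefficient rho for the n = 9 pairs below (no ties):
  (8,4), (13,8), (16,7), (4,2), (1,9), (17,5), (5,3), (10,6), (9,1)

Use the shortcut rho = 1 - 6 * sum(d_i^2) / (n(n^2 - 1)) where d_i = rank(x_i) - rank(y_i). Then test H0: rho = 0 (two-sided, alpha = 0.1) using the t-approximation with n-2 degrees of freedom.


Step 1: Rank x and y separately (midranks; no ties here).
rank(x): 8->4, 13->7, 16->8, 4->2, 1->1, 17->9, 5->3, 10->6, 9->5
rank(y): 4->4, 8->8, 7->7, 2->2, 9->9, 5->5, 3->3, 6->6, 1->1
Step 2: d_i = R_x(i) - R_y(i); compute d_i^2.
  (4-4)^2=0, (7-8)^2=1, (8-7)^2=1, (2-2)^2=0, (1-9)^2=64, (9-5)^2=16, (3-3)^2=0, (6-6)^2=0, (5-1)^2=16
sum(d^2) = 98.
Step 3: rho = 1 - 6*98 / (9*(9^2 - 1)) = 1 - 588/720 = 0.183333.
Step 4: Under H0, t = rho * sqrt((n-2)/(1-rho^2)) = 0.4934 ~ t(7).
Step 5: Two-sided p-value from the t-distribution with 7 df = 0.636820.
Step 6: alpha = 0.1. fail to reject H0.

rho = 0.1833, p = 0.636820, fail to reject H0 at alpha = 0.1.


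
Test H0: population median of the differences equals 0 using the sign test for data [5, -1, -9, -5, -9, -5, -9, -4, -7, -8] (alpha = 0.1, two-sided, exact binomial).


Step 1: Discard zero differences. Original n = 10; n_eff = number of nonzero differences = 10.
Nonzero differences (with sign): +5, -1, -9, -5, -9, -5, -9, -4, -7, -8
Step 2: Count signs: positive = 1, negative = 9.
Step 3: Under H0: P(positive) = 0.5, so the number of positives S ~ Bin(10, 0.5).
Step 4: Two-sided exact p-value = sum of Bin(10,0.5) probabilities at or below the observed probability = 0.021484.
Step 5: alpha = 0.1. reject H0.

n_eff = 10, pos = 1, neg = 9, p = 0.021484, reject H0.


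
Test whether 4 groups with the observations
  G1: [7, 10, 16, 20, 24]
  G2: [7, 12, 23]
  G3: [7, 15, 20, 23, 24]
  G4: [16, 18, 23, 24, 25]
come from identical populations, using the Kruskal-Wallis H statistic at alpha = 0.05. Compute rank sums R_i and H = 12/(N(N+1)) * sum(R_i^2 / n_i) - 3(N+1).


Step 1: Combine all N = 18 observations and assign midranks.
sorted (value, group, rank): (7,G1,2), (7,G2,2), (7,G3,2), (10,G1,4), (12,G2,5), (15,G3,6), (16,G1,7.5), (16,G4,7.5), (18,G4,9), (20,G1,10.5), (20,G3,10.5), (23,G2,13), (23,G3,13), (23,G4,13), (24,G1,16), (24,G3,16), (24,G4,16), (25,G4,18)
Step 2: Sum ranks within each group.
R_1 = 40 (n_1 = 5)
R_2 = 20 (n_2 = 3)
R_3 = 47.5 (n_3 = 5)
R_4 = 63.5 (n_4 = 5)
Step 3: H = 12/(N(N+1)) * sum(R_i^2/n_i) - 3(N+1)
     = 12/(18*19) * (40^2/5 + 20^2/3 + 47.5^2/5 + 63.5^2/5) - 3*19
     = 0.035088 * 1711.03 - 57
     = 3.036257.
Step 4: Ties present; correction factor C = 1 - 84/(18^3 - 18) = 0.985552. Corrected H = 3.036257 / 0.985552 = 3.080768.
Step 5: Under H0, H ~ chi^2(3); p-value = 0.379339.
Step 6: alpha = 0.05. fail to reject H0.

H = 3.0808, df = 3, p = 0.379339, fail to reject H0.


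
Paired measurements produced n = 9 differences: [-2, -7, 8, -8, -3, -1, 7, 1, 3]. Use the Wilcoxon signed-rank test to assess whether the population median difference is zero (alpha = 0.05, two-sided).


Step 1: Drop any zero differences (none here) and take |d_i|.
|d| = [2, 7, 8, 8, 3, 1, 7, 1, 3]
Step 2: Midrank |d_i| (ties get averaged ranks).
ranks: |2|->3, |7|->6.5, |8|->8.5, |8|->8.5, |3|->4.5, |1|->1.5, |7|->6.5, |1|->1.5, |3|->4.5
Step 3: Attach original signs; sum ranks with positive sign and with negative sign.
W+ = 8.5 + 6.5 + 1.5 + 4.5 = 21
W- = 3 + 6.5 + 8.5 + 4.5 + 1.5 = 24
(Check: W+ + W- = 45 should equal n(n+1)/2 = 45.)
Step 4: Test statistic W = min(W+, W-) = 21.
Step 5: Ties in |d|, so use the tie-corrected normal approximation.
        E[W] = n(n+1)/4 = 9*10/4 = 22.5.
        Tie groups: |d|=1 (t=2), |d|=3 (t=2), |d|=7 (t=2), |d|=8 (t=2); sum(t^3 - t) = 24.
        Var[W] = n(n+1)(2n+1)/24 - sum(t^3-t)/48 = 1710/24 - 24/48 = 70.75.
        z = (W - E[W]) / sqrt(Var[W]) = (21 - 22.5) / 8.4113 = -0.1783.
        Two-sided p = 2*Phi(z) = 0.858463.
Step 6: alpha = 0.05. fail to reject H0.

W+ = 21, W- = 24, W = min = 21, p = 0.858463, fail to reject H0.


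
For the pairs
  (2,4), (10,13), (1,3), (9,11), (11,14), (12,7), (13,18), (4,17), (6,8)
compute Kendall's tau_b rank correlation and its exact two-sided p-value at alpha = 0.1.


Step 1: Enumerate the 36 unordered pairs (i,j) with i<j and classify each by sign(x_j-x_i) * sign(y_j-y_i).
  (1,2):dx=+8,dy=+9->C; (1,3):dx=-1,dy=-1->C; (1,4):dx=+7,dy=+7->C; (1,5):dx=+9,dy=+10->C
  (1,6):dx=+10,dy=+3->C; (1,7):dx=+11,dy=+14->C; (1,8):dx=+2,dy=+13->C; (1,9):dx=+4,dy=+4->C
  (2,3):dx=-9,dy=-10->C; (2,4):dx=-1,dy=-2->C; (2,5):dx=+1,dy=+1->C; (2,6):dx=+2,dy=-6->D
  (2,7):dx=+3,dy=+5->C; (2,8):dx=-6,dy=+4->D; (2,9):dx=-4,dy=-5->C; (3,4):dx=+8,dy=+8->C
  (3,5):dx=+10,dy=+11->C; (3,6):dx=+11,dy=+4->C; (3,7):dx=+12,dy=+15->C; (3,8):dx=+3,dy=+14->C
  (3,9):dx=+5,dy=+5->C; (4,5):dx=+2,dy=+3->C; (4,6):dx=+3,dy=-4->D; (4,7):dx=+4,dy=+7->C
  (4,8):dx=-5,dy=+6->D; (4,9):dx=-3,dy=-3->C; (5,6):dx=+1,dy=-7->D; (5,7):dx=+2,dy=+4->C
  (5,8):dx=-7,dy=+3->D; (5,9):dx=-5,dy=-6->C; (6,7):dx=+1,dy=+11->C; (6,8):dx=-8,dy=+10->D
  (6,9):dx=-6,dy=+1->D; (7,8):dx=-9,dy=-1->C; (7,9):dx=-7,dy=-10->C; (8,9):dx=+2,dy=-9->D
Step 2: C = 27, D = 9, total pairs = 36.
Step 3: tau = (C - D)/(n(n-1)/2) = (27 - 9)/36 = 0.500000.
Step 4: Exact two-sided p-value (enumerate n! = 362880 permutations of y under H0): p = 0.075176.
Step 5: alpha = 0.1. reject H0.

tau_b = 0.5000 (C=27, D=9), p = 0.075176, reject H0.


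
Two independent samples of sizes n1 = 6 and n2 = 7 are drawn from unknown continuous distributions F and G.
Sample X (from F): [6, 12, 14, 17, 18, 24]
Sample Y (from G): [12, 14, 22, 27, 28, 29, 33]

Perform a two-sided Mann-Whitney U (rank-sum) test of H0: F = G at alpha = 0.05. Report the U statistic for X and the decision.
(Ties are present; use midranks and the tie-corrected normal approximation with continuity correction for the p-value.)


Step 1: Combine and sort all 13 observations; assign midranks.
sorted (value, group): (6,X), (12,X), (12,Y), (14,X), (14,Y), (17,X), (18,X), (22,Y), (24,X), (27,Y), (28,Y), (29,Y), (33,Y)
ranks: 6->1, 12->2.5, 12->2.5, 14->4.5, 14->4.5, 17->6, 18->7, 22->8, 24->9, 27->10, 28->11, 29->12, 33->13
Step 2: Rank sum for X: R1 = 1 + 2.5 + 4.5 + 6 + 7 + 9 = 30.
Step 3: U_X = R1 - n1(n1+1)/2 = 30 - 6*7/2 = 30 - 21 = 9.
       U_Y = n1*n2 - U_X = 42 - 9 = 33.
Step 4: Ties are present, so use the tie-corrected normal approximation (with continuity correction) for the p-value.
Step 5: p-value = 0.099478; compare to alpha = 0.05. fail to reject H0.

U_X = 9, p = 0.099478, fail to reject H0 at alpha = 0.05.


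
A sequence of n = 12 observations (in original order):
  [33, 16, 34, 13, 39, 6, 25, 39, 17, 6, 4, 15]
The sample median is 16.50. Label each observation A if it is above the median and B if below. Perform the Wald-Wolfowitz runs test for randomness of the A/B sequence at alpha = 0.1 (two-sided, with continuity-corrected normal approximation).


Step 1: Compute median = 16.50; label A = above, B = below.
Labels in order: ABABABAAABBB  (n_A = 6, n_B = 6)
Step 2: Count runs R = 8.
Step 3: Under H0 (random ordering), E[R] = 2*n_A*n_B/(n_A+n_B) + 1 = 2*6*6/12 + 1 = 7.0000.
        Var[R] = 2*n_A*n_B*(2*n_A*n_B - n_A - n_B) / ((n_A+n_B)^2 * (n_A+n_B-1)) = 4320/1584 = 2.7273.
        SD[R] = 1.6514.
Step 4: Continuity-corrected z = (R - 0.5 - E[R]) / SD[R] = (8 - 0.5 - 7.0000) / 1.6514 = 0.3028.
Step 5: Two-sided p-value via normal approximation = 2*(1 - Phi(|z|)) = 0.762069.
Step 6: alpha = 0.1. fail to reject H0.

R = 8, z = 0.3028, p = 0.762069, fail to reject H0.


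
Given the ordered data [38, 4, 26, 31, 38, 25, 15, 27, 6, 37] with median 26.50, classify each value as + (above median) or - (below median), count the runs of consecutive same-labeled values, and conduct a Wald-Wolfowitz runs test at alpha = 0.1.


Step 1: Compute median = 26.50; label A = above, B = below.
Labels in order: ABBAABBABA  (n_A = 5, n_B = 5)
Step 2: Count runs R = 7.
Step 3: Under H0 (random ordering), E[R] = 2*n_A*n_B/(n_A+n_B) + 1 = 2*5*5/10 + 1 = 6.0000.
        Var[R] = 2*n_A*n_B*(2*n_A*n_B - n_A - n_B) / ((n_A+n_B)^2 * (n_A+n_B-1)) = 2000/900 = 2.2222.
        SD[R] = 1.4907.
Step 4: Continuity-corrected z = (R - 0.5 - E[R]) / SD[R] = (7 - 0.5 - 6.0000) / 1.4907 = 0.3354.
Step 5: Two-sided p-value via normal approximation = 2*(1 - Phi(|z|)) = 0.737316.
Step 6: alpha = 0.1. fail to reject H0.

R = 7, z = 0.3354, p = 0.737316, fail to reject H0.


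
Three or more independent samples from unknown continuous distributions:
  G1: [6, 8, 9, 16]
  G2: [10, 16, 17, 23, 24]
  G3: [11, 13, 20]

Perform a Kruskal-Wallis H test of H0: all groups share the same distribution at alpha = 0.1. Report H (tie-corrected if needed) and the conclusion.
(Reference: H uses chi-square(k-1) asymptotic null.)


Step 1: Combine all N = 12 observations and assign midranks.
sorted (value, group, rank): (6,G1,1), (8,G1,2), (9,G1,3), (10,G2,4), (11,G3,5), (13,G3,6), (16,G1,7.5), (16,G2,7.5), (17,G2,9), (20,G3,10), (23,G2,11), (24,G2,12)
Step 2: Sum ranks within each group.
R_1 = 13.5 (n_1 = 4)
R_2 = 43.5 (n_2 = 5)
R_3 = 21 (n_3 = 3)
Step 3: H = 12/(N(N+1)) * sum(R_i^2/n_i) - 3(N+1)
     = 12/(12*13) * (13.5^2/4 + 43.5^2/5 + 21^2/3) - 3*13
     = 0.076923 * 571.013 - 39
     = 4.924038.
Step 4: Ties present; correction factor C = 1 - 6/(12^3 - 12) = 0.996503. Corrected H = 4.924038 / 0.996503 = 4.941316.
Step 5: Under H0, H ~ chi^2(2); p-value = 0.084529.
Step 6: alpha = 0.1. reject H0.

H = 4.9413, df = 2, p = 0.084529, reject H0.
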